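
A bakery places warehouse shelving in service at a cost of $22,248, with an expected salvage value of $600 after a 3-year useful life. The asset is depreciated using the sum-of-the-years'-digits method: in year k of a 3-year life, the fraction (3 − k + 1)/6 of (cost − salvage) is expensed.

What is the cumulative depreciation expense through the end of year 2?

$18,040

Depreciable base = $22,248 − $600 = $21,648.
Sum of the years' digits = 3+2+1 = 6.
Year 1: $21,648 × 3/6 = $10,824. Book value $11,424.
Year 2: $21,648 × 2/6 = $7,216. Book value $4,208.
Accumulated through year 2 = $22,248 − $4,208 = $18,040.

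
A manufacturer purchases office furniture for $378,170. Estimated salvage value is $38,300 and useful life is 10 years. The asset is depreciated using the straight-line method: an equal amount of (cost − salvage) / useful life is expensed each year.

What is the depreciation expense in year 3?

Depreciable base = $378,170 − $38,300 = $339,870.
Annual expense = $339,870 / 10 = $33,987.

$33,987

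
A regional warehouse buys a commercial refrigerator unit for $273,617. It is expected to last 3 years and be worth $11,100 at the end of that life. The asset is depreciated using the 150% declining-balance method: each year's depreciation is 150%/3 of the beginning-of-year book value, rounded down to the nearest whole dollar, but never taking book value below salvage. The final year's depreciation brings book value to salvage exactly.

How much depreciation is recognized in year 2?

$68,404

Depreciable base = $273,617 − $11,100 = $262,517.
Year 1: ⌊$273,617 × 150%/3⌋ = $136,808. Book value $136,809.
Year 2: ⌊$136,809 × 150%/3⌋ = $68,404. Book value $68,405.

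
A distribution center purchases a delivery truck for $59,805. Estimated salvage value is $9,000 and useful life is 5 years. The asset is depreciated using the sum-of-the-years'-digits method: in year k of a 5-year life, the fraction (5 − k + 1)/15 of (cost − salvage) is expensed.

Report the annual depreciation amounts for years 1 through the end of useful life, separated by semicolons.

Depreciable base = $59,805 − $9,000 = $50,805.
Sum of the years' digits = 5+4+3+2+1 = 15.
Year 1: $50,805 × 5/15 = $16,935. Book value $42,870.
Year 2: $50,805 × 4/15 = $13,548. Book value $29,322.
Year 3: $50,805 × 3/15 = $10,161. Book value $19,161.
Year 4: $50,805 × 2/15 = $6,774. Book value $12,387.
Year 5: $50,805 × 1/15 = $3,387. Book value $9,000.

$16,935; $13,548; $10,161; $6,774; $3,387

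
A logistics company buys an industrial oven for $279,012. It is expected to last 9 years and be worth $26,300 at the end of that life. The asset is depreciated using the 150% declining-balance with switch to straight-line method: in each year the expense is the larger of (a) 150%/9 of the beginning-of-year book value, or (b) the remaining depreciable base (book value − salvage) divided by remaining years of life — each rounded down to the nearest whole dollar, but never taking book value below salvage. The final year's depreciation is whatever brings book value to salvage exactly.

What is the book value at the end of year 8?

$47,758

Depreciable base = $279,012 − $26,300 = $252,712.
Year 1: DB = ⌊$279,012 × 150%/9⌋ = $46,502; SL = ⌊$252,712/9⌋ = $28,079 → take DB $46,502. Book value $232,510.
Year 2: DB = ⌊$232,510 × 150%/9⌋ = $38,751; SL = ⌊$206,210/8⌋ = $25,776 → take DB $38,751. Book value $193,759.
Year 3: DB = ⌊$193,759 × 150%/9⌋ = $32,293; SL = ⌊$167,459/7⌋ = $23,922 → take DB $32,293. Book value $161,466.
Year 4: DB = ⌊$161,466 × 150%/9⌋ = $26,911; SL = ⌊$135,166/6⌋ = $22,527 → take DB $26,911. Book value $134,555.
Year 5: DB = ⌊$134,555 × 150%/9⌋ = $22,425; SL = ⌊$108,255/5⌋ = $21,651 → take DB $22,425. Book value $112,130.
Year 6: DB = ⌊$112,130 × 150%/9⌋ = $18,688; SL = ⌊$85,830/4⌋ = $21,457 → take SL $21,457. Book value $90,673.
Year 7: DB = ⌊$90,673 × 150%/9⌋ = $15,112; SL = ⌊$64,373/3⌋ = $21,457 → take SL $21,457. Book value $69,216.
Year 8: DB = ⌊$69,216 × 150%/9⌋ = $11,536; SL = ⌊$42,916/2⌋ = $21,458 → take SL $21,458. Book value $47,758.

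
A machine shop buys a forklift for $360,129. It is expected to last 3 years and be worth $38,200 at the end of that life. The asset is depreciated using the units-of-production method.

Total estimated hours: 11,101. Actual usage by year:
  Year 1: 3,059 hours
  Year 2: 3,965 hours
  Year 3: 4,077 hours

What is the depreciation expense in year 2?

Depreciable base = $360,129 − $38,200 = $321,929.
Rate = $321,929 / 11,101 hours = $29 per hour.
Year 1: 3,059 × $29 = $88,711. Book value $271,418.
Year 2: 3,965 × $29 = $114,985. Book value $156,433.

$114,985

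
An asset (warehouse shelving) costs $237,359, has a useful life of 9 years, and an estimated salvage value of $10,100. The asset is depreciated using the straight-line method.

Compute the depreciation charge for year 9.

Depreciable base = $237,359 − $10,100 = $227,259.
Annual expense = $227,259 / 9 = $25,251.

$25,251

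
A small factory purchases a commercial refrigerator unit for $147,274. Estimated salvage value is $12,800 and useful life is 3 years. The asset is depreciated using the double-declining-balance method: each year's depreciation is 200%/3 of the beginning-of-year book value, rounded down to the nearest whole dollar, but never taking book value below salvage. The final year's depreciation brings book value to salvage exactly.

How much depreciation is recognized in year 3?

Depreciable base = $147,274 − $12,800 = $134,474.
Year 1: ⌊$147,274 × 200%/3⌋ = $98,182. Book value $49,092.
Year 2: ⌊$49,092 × 200%/3⌋ = $32,728. Book value $16,364.
Year 3 (final): $16,364 − $12,800 = $3,564. Book value $12,800.

$3,564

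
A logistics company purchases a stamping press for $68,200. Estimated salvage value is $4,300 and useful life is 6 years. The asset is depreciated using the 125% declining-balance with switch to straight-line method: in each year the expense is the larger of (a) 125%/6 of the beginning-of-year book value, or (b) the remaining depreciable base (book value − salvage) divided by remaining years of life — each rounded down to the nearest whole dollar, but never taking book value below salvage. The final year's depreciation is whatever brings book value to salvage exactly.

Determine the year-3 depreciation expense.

Depreciable base = $68,200 − $4,300 = $63,900.
Year 1: DB = ⌊$68,200 × 125%/6⌋ = $14,208; SL = ⌊$63,900/6⌋ = $10,650 → take DB $14,208. Book value $53,992.
Year 2: DB = ⌊$53,992 × 125%/6⌋ = $11,248; SL = ⌊$49,692/5⌋ = $9,938 → take DB $11,248. Book value $42,744.
Year 3: DB = ⌊$42,744 × 125%/6⌋ = $8,905; SL = ⌊$38,444/4⌋ = $9,611 → take SL $9,611. Book value $33,133.

$9,611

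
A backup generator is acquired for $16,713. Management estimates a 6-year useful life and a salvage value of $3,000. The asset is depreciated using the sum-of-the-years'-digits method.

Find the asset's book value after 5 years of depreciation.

$3,653

Depreciable base = $16,713 − $3,000 = $13,713.
Sum of the years' digits = 6+5+4+3+2+1 = 21.
Year 1: $13,713 × 6/21 = $3,918. Book value $12,795.
Year 2: $13,713 × 5/21 = $3,265. Book value $9,530.
Year 3: $13,713 × 4/21 = $2,612. Book value $6,918.
Year 4: $13,713 × 3/21 = $1,959. Book value $4,959.
Year 5: $13,713 × 2/21 = $1,306. Book value $3,653.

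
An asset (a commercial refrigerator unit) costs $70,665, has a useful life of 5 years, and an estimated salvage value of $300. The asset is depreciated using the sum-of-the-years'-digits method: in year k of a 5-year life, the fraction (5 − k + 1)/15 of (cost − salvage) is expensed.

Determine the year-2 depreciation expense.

Depreciable base = $70,665 − $300 = $70,365.
Sum of the years' digits = 5+4+3+2+1 = 15.
Year 1: $70,365 × 5/15 = $23,455. Book value $47,210.
Year 2: $70,365 × 4/15 = $18,764. Book value $28,446.

$18,764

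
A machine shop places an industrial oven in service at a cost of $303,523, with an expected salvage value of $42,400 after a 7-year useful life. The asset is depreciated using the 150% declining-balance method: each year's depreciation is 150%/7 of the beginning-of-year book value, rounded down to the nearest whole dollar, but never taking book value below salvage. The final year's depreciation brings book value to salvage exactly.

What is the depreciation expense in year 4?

$31,548

Depreciable base = $303,523 − $42,400 = $261,123.
Year 1: ⌊$303,523 × 150%/7⌋ = $65,040. Book value $238,483.
Year 2: ⌊$238,483 × 150%/7⌋ = $51,103. Book value $187,380.
Year 3: ⌊$187,380 × 150%/7⌋ = $40,152. Book value $147,228.
Year 4: ⌊$147,228 × 150%/7⌋ = $31,548. Book value $115,680.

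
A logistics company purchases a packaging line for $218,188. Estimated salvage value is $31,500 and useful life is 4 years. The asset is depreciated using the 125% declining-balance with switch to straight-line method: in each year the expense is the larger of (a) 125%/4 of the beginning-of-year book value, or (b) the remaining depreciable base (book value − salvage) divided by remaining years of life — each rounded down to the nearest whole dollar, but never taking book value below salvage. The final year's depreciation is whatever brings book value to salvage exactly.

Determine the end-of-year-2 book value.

Depreciable base = $218,188 − $31,500 = $186,688.
Year 1: DB = ⌊$218,188 × 125%/4⌋ = $68,183; SL = ⌊$186,688/4⌋ = $46,672 → take DB $68,183. Book value $150,005.
Year 2: DB = ⌊$150,005 × 125%/4⌋ = $46,876; SL = ⌊$118,505/3⌋ = $39,501 → take DB $46,876. Book value $103,129.

$103,129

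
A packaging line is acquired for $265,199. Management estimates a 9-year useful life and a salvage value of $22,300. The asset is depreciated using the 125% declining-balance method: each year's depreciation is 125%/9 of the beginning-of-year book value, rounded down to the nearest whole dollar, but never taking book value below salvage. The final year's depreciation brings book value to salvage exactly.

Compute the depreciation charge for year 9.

$57,879

Depreciable base = $265,199 − $22,300 = $242,899.
Year 1: ⌊$265,199 × 125%/9⌋ = $36,833. Book value $228,366.
Year 2: ⌊$228,366 × 125%/9⌋ = $31,717. Book value $196,649.
Year 3: ⌊$196,649 × 125%/9⌋ = $27,312. Book value $169,337.
Year 4: ⌊$169,337 × 125%/9⌋ = $23,519. Book value $145,818.
Year 5: ⌊$145,818 × 125%/9⌋ = $20,252. Book value $125,566.
Year 6: ⌊$125,566 × 125%/9⌋ = $17,439. Book value $108,127.
Year 7: ⌊$108,127 × 125%/9⌋ = $15,017. Book value $93,110.
Year 8: ⌊$93,110 × 125%/9⌋ = $12,931. Book value $80,179.
Year 9 (final): $80,179 − $22,300 = $57,879. Book value $22,300.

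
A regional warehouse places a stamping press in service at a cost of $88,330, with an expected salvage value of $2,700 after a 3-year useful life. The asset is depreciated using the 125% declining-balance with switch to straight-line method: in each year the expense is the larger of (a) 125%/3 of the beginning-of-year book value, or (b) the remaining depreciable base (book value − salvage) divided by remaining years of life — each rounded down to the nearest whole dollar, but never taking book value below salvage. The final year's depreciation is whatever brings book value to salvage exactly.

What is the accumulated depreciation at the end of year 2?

Depreciable base = $88,330 − $2,700 = $85,630.
Year 1: DB = ⌊$88,330 × 125%/3⌋ = $36,804; SL = ⌊$85,630/3⌋ = $28,543 → take DB $36,804. Book value $51,526.
Year 2: DB = ⌊$51,526 × 125%/3⌋ = $21,469; SL = ⌊$48,826/2⌋ = $24,413 → take SL $24,413. Book value $27,113.
Accumulated through year 2 = $88,330 − $27,113 = $61,217.

$61,217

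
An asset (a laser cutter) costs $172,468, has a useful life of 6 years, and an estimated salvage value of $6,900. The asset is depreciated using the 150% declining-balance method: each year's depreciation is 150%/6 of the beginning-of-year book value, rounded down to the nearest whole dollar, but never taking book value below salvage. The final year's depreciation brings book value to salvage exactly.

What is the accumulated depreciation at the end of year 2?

Depreciable base = $172,468 − $6,900 = $165,568.
Year 1: ⌊$172,468 × 150%/6⌋ = $43,117. Book value $129,351.
Year 2: ⌊$129,351 × 150%/6⌋ = $32,337. Book value $97,014.
Accumulated through year 2 = $172,468 − $97,014 = $75,454.

$75,454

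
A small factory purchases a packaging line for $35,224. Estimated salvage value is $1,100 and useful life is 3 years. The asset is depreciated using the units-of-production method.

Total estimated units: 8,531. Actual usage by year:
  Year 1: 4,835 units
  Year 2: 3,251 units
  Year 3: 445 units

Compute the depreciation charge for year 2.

Depreciable base = $35,224 − $1,100 = $34,124.
Rate = $34,124 / 8,531 units = $4 per unit.
Year 1: 4,835 × $4 = $19,340. Book value $15,884.
Year 2: 3,251 × $4 = $13,004. Book value $2,880.

$13,004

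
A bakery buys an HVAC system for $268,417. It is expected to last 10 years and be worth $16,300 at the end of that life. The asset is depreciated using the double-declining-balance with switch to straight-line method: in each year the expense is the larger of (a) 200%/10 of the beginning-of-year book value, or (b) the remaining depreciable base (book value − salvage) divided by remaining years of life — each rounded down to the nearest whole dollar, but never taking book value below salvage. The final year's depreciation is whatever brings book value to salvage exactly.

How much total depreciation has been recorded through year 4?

Depreciable base = $268,417 − $16,300 = $252,117.
Year 1: DB = ⌊$268,417 × 200%/10⌋ = $53,683; SL = ⌊$252,117/10⌋ = $25,211 → take DB $53,683. Book value $214,734.
Year 2: DB = ⌊$214,734 × 200%/10⌋ = $42,946; SL = ⌊$198,434/9⌋ = $22,048 → take DB $42,946. Book value $171,788.
Year 3: DB = ⌊$171,788 × 200%/10⌋ = $34,357; SL = ⌊$155,488/8⌋ = $19,436 → take DB $34,357. Book value $137,431.
Year 4: DB = ⌊$137,431 × 200%/10⌋ = $27,486; SL = ⌊$121,131/7⌋ = $17,304 → take DB $27,486. Book value $109,945.
Accumulated through year 4 = $268,417 − $109,945 = $158,472.

$158,472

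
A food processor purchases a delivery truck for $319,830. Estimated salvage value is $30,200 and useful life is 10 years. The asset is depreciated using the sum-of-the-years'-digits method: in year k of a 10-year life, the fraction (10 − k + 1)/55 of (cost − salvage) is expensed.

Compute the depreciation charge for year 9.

Depreciable base = $319,830 − $30,200 = $289,630.
Sum of the years' digits = 10+9+8+7+6+5+4+3+2+1 = 55.
Year 1: $289,630 × 10/55 = $52,660. Book value $267,170.
Year 2: $289,630 × 9/55 = $47,394. Book value $219,776.
Year 3: $289,630 × 8/55 = $42,128. Book value $177,648.
Year 4: $289,630 × 7/55 = $36,862. Book value $140,786.
Year 5: $289,630 × 6/55 = $31,596. Book value $109,190.
Year 6: $289,630 × 5/55 = $26,330. Book value $82,860.
Year 7: $289,630 × 4/55 = $21,064. Book value $61,796.
Year 8: $289,630 × 3/55 = $15,798. Book value $45,998.
Year 9: $289,630 × 2/55 = $10,532. Book value $35,466.

$10,532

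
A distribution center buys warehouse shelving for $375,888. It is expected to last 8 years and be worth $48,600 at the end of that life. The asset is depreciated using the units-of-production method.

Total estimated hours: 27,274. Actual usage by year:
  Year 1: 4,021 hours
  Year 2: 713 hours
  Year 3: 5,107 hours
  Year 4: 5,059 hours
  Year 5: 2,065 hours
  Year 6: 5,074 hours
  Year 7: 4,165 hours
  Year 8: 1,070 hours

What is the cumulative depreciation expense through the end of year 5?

$203,580

Depreciable base = $375,888 − $48,600 = $327,288.
Rate = $327,288 / 27,274 hours = $12 per hour.
Year 1: 4,021 × $12 = $48,252. Book value $327,636.
Year 2: 713 × $12 = $8,556. Book value $319,080.
Year 3: 5,107 × $12 = $61,284. Book value $257,796.
Year 4: 5,059 × $12 = $60,708. Book value $197,088.
Year 5: 2,065 × $12 = $24,780. Book value $172,308.
Accumulated through year 5 = $375,888 − $172,308 = $203,580.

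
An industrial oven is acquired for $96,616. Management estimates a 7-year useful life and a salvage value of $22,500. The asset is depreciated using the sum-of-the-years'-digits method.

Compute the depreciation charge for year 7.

$2,647

Depreciable base = $96,616 − $22,500 = $74,116.
Sum of the years' digits = 7+6+5+4+3+2+1 = 28.
Year 1: $74,116 × 7/28 = $18,529. Book value $78,087.
Year 2: $74,116 × 6/28 = $15,882. Book value $62,205.
Year 3: $74,116 × 5/28 = $13,235. Book value $48,970.
Year 4: $74,116 × 4/28 = $10,588. Book value $38,382.
Year 5: $74,116 × 3/28 = $7,941. Book value $30,441.
Year 6: $74,116 × 2/28 = $5,294. Book value $25,147.
Year 7: $74,116 × 1/28 = $2,647. Book value $22,500.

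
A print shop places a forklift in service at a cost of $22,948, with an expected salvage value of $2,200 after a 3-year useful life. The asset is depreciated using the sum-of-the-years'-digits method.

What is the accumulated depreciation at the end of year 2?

Depreciable base = $22,948 − $2,200 = $20,748.
Sum of the years' digits = 3+2+1 = 6.
Year 1: $20,748 × 3/6 = $10,374. Book value $12,574.
Year 2: $20,748 × 2/6 = $6,916. Book value $5,658.
Accumulated through year 2 = $22,948 − $5,658 = $17,290.

$17,290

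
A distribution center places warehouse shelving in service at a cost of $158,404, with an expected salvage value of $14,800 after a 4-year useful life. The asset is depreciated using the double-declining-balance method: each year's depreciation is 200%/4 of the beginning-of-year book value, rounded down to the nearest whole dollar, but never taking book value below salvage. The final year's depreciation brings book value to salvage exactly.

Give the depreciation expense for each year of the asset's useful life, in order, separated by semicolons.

$79,202; $39,601; $19,800; $5,001

Depreciable base = $158,404 − $14,800 = $143,604.
Year 1: ⌊$158,404 × 200%/4⌋ = $79,202. Book value $79,202.
Year 2: ⌊$79,202 × 200%/4⌋ = $39,601. Book value $39,601.
Year 3: ⌊$39,601 × 200%/4⌋ = $19,800. Book value $19,801.
Year 4 (final): $19,801 − $14,800 = $5,001. Book value $14,800.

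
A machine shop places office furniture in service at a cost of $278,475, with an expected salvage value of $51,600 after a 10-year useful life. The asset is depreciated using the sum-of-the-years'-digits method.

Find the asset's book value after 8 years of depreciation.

$63,975

Depreciable base = $278,475 − $51,600 = $226,875.
Sum of the years' digits = 10+9+8+7+6+5+4+3+2+1 = 55.
Year 1: $226,875 × 10/55 = $41,250. Book value $237,225.
Year 2: $226,875 × 9/55 = $37,125. Book value $200,100.
Year 3: $226,875 × 8/55 = $33,000. Book value $167,100.
Year 4: $226,875 × 7/55 = $28,875. Book value $138,225.
Year 5: $226,875 × 6/55 = $24,750. Book value $113,475.
Year 6: $226,875 × 5/55 = $20,625. Book value $92,850.
Year 7: $226,875 × 4/55 = $16,500. Book value $76,350.
Year 8: $226,875 × 3/55 = $12,375. Book value $63,975.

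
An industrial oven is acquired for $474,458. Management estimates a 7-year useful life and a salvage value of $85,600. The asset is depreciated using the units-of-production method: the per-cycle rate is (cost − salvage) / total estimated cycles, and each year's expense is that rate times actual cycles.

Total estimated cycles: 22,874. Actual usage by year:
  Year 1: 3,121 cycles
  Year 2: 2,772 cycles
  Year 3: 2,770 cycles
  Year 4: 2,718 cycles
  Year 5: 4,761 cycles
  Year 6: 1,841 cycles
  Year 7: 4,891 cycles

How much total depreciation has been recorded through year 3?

$147,271

Depreciable base = $474,458 − $85,600 = $388,858.
Rate = $388,858 / 22,874 cycles = $17 per cycle.
Year 1: 3,121 × $17 = $53,057. Book value $421,401.
Year 2: 2,772 × $17 = $47,124. Book value $374,277.
Year 3: 2,770 × $17 = $47,090. Book value $327,187.
Accumulated through year 3 = $474,458 − $327,187 = $147,271.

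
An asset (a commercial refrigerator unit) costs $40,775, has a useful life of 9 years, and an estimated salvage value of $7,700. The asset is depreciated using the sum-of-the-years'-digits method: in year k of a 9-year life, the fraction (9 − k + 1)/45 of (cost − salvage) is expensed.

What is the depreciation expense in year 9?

Depreciable base = $40,775 − $7,700 = $33,075.
Sum of the years' digits = 9+8+7+6+5+4+3+2+1 = 45.
Year 1: $33,075 × 9/45 = $6,615. Book value $34,160.
Year 2: $33,075 × 8/45 = $5,880. Book value $28,280.
Year 3: $33,075 × 7/45 = $5,145. Book value $23,135.
Year 4: $33,075 × 6/45 = $4,410. Book value $18,725.
Year 5: $33,075 × 5/45 = $3,675. Book value $15,050.
Year 6: $33,075 × 4/45 = $2,940. Book value $12,110.
Year 7: $33,075 × 3/45 = $2,205. Book value $9,905.
Year 8: $33,075 × 2/45 = $1,470. Book value $8,435.
Year 9: $33,075 × 1/45 = $735. Book value $7,700.

$735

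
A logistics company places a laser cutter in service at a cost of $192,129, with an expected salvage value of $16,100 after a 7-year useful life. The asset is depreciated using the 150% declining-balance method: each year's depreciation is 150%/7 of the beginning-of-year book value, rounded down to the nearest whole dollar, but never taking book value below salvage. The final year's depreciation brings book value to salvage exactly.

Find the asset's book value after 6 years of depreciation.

Depreciable base = $192,129 − $16,100 = $176,029.
Year 1: ⌊$192,129 × 150%/7⌋ = $41,170. Book value $150,959.
Year 2: ⌊$150,959 × 150%/7⌋ = $32,348. Book value $118,611.
Year 3: ⌊$118,611 × 150%/7⌋ = $25,416. Book value $93,195.
Year 4: ⌊$93,195 × 150%/7⌋ = $19,970. Book value $73,225.
Year 5: ⌊$73,225 × 150%/7⌋ = $15,691. Book value $57,534.
Year 6: ⌊$57,534 × 150%/7⌋ = $12,328. Book value $45,206.

$45,206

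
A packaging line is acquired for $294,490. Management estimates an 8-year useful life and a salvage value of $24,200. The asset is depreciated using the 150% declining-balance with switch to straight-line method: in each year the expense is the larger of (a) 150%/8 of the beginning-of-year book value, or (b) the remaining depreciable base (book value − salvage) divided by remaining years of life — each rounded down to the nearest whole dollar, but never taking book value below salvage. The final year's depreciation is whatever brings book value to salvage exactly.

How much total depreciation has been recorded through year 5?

$192,183

Depreciable base = $294,490 − $24,200 = $270,290.
Year 1: DB = ⌊$294,490 × 150%/8⌋ = $55,216; SL = ⌊$270,290/8⌋ = $33,786 → take DB $55,216. Book value $239,274.
Year 2: DB = ⌊$239,274 × 150%/8⌋ = $44,863; SL = ⌊$215,074/7⌋ = $30,724 → take DB $44,863. Book value $194,411.
Year 3: DB = ⌊$194,411 × 150%/8⌋ = $36,452; SL = ⌊$170,211/6⌋ = $28,368 → take DB $36,452. Book value $157,959.
Year 4: DB = ⌊$157,959 × 150%/8⌋ = $29,617; SL = ⌊$133,759/5⌋ = $26,751 → take DB $29,617. Book value $128,342.
Year 5: DB = ⌊$128,342 × 150%/8⌋ = $24,064; SL = ⌊$104,142/4⌋ = $26,035 → take SL $26,035. Book value $102,307.
Accumulated through year 5 = $294,490 − $102,307 = $192,183.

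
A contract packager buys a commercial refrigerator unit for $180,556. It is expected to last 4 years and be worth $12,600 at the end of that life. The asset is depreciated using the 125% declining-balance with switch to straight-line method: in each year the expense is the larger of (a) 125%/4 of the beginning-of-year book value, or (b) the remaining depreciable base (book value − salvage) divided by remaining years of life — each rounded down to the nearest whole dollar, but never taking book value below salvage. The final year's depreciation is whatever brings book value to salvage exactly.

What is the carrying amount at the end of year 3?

Depreciable base = $180,556 − $12,600 = $167,956.
Year 1: DB = ⌊$180,556 × 125%/4⌋ = $56,423; SL = ⌊$167,956/4⌋ = $41,989 → take DB $56,423. Book value $124,133.
Year 2: DB = ⌊$124,133 × 125%/4⌋ = $38,791; SL = ⌊$111,533/3⌋ = $37,177 → take DB $38,791. Book value $85,342.
Year 3: DB = ⌊$85,342 × 125%/4⌋ = $26,669; SL = ⌊$72,742/2⌋ = $36,371 → take SL $36,371. Book value $48,971.

$48,971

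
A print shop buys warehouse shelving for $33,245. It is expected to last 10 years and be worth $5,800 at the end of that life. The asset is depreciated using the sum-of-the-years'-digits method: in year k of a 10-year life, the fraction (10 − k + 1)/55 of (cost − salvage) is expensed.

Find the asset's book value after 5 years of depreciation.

$13,285

Depreciable base = $33,245 − $5,800 = $27,445.
Sum of the years' digits = 10+9+8+7+6+5+4+3+2+1 = 55.
Year 1: $27,445 × 10/55 = $4,990. Book value $28,255.
Year 2: $27,445 × 9/55 = $4,491. Book value $23,764.
Year 3: $27,445 × 8/55 = $3,992. Book value $19,772.
Year 4: $27,445 × 7/55 = $3,493. Book value $16,279.
Year 5: $27,445 × 6/55 = $2,994. Book value $13,285.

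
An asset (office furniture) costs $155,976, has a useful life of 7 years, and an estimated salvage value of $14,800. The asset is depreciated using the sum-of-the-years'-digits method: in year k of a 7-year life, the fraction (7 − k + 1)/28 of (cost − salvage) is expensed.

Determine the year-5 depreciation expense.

$15,126

Depreciable base = $155,976 − $14,800 = $141,176.
Sum of the years' digits = 7+6+5+4+3+2+1 = 28.
Year 1: $141,176 × 7/28 = $35,294. Book value $120,682.
Year 2: $141,176 × 6/28 = $30,252. Book value $90,430.
Year 3: $141,176 × 5/28 = $25,210. Book value $65,220.
Year 4: $141,176 × 4/28 = $20,168. Book value $45,052.
Year 5: $141,176 × 3/28 = $15,126. Book value $29,926.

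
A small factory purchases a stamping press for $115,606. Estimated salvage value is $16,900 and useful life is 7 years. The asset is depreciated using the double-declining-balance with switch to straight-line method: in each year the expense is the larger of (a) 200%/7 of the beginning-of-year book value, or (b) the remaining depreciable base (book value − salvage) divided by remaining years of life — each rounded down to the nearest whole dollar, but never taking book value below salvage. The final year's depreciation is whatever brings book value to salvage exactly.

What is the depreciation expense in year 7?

$0

Depreciable base = $115,606 − $16,900 = $98,706.
Year 1: DB = ⌊$115,606 × 200%/7⌋ = $33,030; SL = ⌊$98,706/7⌋ = $14,100 → take DB $33,030. Book value $82,576.
Year 2: DB = ⌊$82,576 × 200%/7⌋ = $23,593; SL = ⌊$65,676/6⌋ = $10,946 → take DB $23,593. Book value $58,983.
Year 3: DB = ⌊$58,983 × 200%/7⌋ = $16,852; SL = ⌊$42,083/5⌋ = $8,416 → take DB $16,852. Book value $42,131.
Year 4: DB = ⌊$42,131 × 200%/7⌋ = $12,037; SL = ⌊$25,231/4⌋ = $6,307 → take DB $12,037. Book value $30,094.
Year 5: DB = ⌊$30,094 × 200%/7⌋ = $8,598; SL = ⌊$13,194/3⌋ = $4,398 → take DB $8,598. Book value $21,496.
Year 6: DB = ⌊$21,496 × 200%/7⌋ = $6,141; SL = ⌊$4,596/2⌋ = $2,298 → take DB $6,141, capped at $4,596. Book value $16,900.
Year 7 (final): $16,900 − $16,900 = $0. Book value $16,900.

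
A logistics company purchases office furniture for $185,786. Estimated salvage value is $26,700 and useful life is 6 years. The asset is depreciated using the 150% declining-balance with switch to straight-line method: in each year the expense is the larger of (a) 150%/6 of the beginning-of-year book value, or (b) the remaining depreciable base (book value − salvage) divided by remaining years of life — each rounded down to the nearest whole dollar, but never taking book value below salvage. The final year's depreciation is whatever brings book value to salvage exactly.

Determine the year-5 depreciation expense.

$16,042

Depreciable base = $185,786 − $26,700 = $159,086.
Year 1: DB = ⌊$185,786 × 150%/6⌋ = $46,446; SL = ⌊$159,086/6⌋ = $26,514 → take DB $46,446. Book value $139,340.
Year 2: DB = ⌊$139,340 × 150%/6⌋ = $34,835; SL = ⌊$112,640/5⌋ = $22,528 → take DB $34,835. Book value $104,505.
Year 3: DB = ⌊$104,505 × 150%/6⌋ = $26,126; SL = ⌊$77,805/4⌋ = $19,451 → take DB $26,126. Book value $78,379.
Year 4: DB = ⌊$78,379 × 150%/6⌋ = $19,594; SL = ⌊$51,679/3⌋ = $17,226 → take DB $19,594. Book value $58,785.
Year 5: DB = ⌊$58,785 × 150%/6⌋ = $14,696; SL = ⌊$32,085/2⌋ = $16,042 → take SL $16,042. Book value $42,743.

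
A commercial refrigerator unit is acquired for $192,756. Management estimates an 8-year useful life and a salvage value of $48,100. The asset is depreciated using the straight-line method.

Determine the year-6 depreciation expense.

Depreciable base = $192,756 − $48,100 = $144,656.
Annual expense = $144,656 / 8 = $18,082.

$18,082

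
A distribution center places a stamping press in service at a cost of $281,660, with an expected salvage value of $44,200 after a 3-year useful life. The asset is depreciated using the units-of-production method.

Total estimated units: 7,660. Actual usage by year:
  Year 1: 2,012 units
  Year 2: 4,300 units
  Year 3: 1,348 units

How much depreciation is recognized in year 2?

$133,300

Depreciable base = $281,660 − $44,200 = $237,460.
Rate = $237,460 / 7,660 units = $31 per unit.
Year 1: 2,012 × $31 = $62,372. Book value $219,288.
Year 2: 4,300 × $31 = $133,300. Book value $85,988.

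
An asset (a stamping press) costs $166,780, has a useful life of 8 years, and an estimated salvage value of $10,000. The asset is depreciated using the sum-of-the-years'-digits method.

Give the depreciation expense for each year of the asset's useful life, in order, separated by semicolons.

Depreciable base = $166,780 − $10,000 = $156,780.
Sum of the years' digits = 8+7+6+5+4+3+2+1 = 36.
Year 1: $156,780 × 8/36 = $34,840. Book value $131,940.
Year 2: $156,780 × 7/36 = $30,485. Book value $101,455.
Year 3: $156,780 × 6/36 = $26,130. Book value $75,325.
Year 4: $156,780 × 5/36 = $21,775. Book value $53,550.
Year 5: $156,780 × 4/36 = $17,420. Book value $36,130.
Year 6: $156,780 × 3/36 = $13,065. Book value $23,065.
Year 7: $156,780 × 2/36 = $8,710. Book value $14,355.
Year 8: $156,780 × 1/36 = $4,355. Book value $10,000.

$34,840; $30,485; $26,130; $21,775; $17,420; $13,065; $8,710; $4,355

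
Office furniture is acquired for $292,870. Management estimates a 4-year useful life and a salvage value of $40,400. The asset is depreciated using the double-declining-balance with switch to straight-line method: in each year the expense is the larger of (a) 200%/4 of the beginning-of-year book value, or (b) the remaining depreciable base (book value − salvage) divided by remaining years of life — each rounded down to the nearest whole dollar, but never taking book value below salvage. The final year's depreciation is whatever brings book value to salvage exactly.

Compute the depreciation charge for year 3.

$32,818

Depreciable base = $292,870 − $40,400 = $252,470.
Year 1: DB = ⌊$292,870 × 200%/4⌋ = $146,435; SL = ⌊$252,470/4⌋ = $63,117 → take DB $146,435. Book value $146,435.
Year 2: DB = ⌊$146,435 × 200%/4⌋ = $73,217; SL = ⌊$106,035/3⌋ = $35,345 → take DB $73,217. Book value $73,218.
Year 3: DB = ⌊$73,218 × 200%/4⌋ = $36,609; SL = ⌊$32,818/2⌋ = $16,409 → take DB $36,609, capped at $32,818. Book value $40,400.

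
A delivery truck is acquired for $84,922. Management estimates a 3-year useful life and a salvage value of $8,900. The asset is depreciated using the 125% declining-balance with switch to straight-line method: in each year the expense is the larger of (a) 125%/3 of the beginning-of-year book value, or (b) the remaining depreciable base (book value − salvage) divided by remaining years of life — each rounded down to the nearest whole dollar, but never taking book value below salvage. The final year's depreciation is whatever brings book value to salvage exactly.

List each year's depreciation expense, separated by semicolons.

Depreciable base = $84,922 − $8,900 = $76,022.
Year 1: DB = ⌊$84,922 × 125%/3⌋ = $35,384; SL = ⌊$76,022/3⌋ = $25,340 → take DB $35,384. Book value $49,538.
Year 2: DB = ⌊$49,538 × 125%/3⌋ = $20,640; SL = ⌊$40,638/2⌋ = $20,319 → take DB $20,640. Book value $28,898.
Year 3 (final): $28,898 − $8,900 = $19,998. Book value $8,900.

$35,384; $20,640; $19,998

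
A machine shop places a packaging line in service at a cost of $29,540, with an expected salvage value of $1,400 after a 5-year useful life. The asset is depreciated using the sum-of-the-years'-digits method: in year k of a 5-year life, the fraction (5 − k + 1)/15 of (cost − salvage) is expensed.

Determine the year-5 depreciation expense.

$1,876

Depreciable base = $29,540 − $1,400 = $28,140.
Sum of the years' digits = 5+4+3+2+1 = 15.
Year 1: $28,140 × 5/15 = $9,380. Book value $20,160.
Year 2: $28,140 × 4/15 = $7,504. Book value $12,656.
Year 3: $28,140 × 3/15 = $5,628. Book value $7,028.
Year 4: $28,140 × 2/15 = $3,752. Book value $3,276.
Year 5: $28,140 × 1/15 = $1,876. Book value $1,400.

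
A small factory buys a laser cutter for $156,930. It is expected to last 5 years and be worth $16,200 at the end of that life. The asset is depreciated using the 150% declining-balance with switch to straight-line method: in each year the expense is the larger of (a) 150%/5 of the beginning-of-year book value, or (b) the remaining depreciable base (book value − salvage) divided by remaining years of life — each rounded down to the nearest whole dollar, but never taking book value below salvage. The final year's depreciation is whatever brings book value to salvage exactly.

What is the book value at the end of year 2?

$76,896

Depreciable base = $156,930 − $16,200 = $140,730.
Year 1: DB = ⌊$156,930 × 150%/5⌋ = $47,079; SL = ⌊$140,730/5⌋ = $28,146 → take DB $47,079. Book value $109,851.
Year 2: DB = ⌊$109,851 × 150%/5⌋ = $32,955; SL = ⌊$93,651/4⌋ = $23,412 → take DB $32,955. Book value $76,896.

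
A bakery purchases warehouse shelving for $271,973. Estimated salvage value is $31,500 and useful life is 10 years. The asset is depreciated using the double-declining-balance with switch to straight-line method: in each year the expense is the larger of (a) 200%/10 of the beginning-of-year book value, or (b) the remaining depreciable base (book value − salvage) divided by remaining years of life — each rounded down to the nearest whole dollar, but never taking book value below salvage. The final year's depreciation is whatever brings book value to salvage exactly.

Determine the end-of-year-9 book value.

$36,506

Depreciable base = $271,973 − $31,500 = $240,473.
Year 1: DB = ⌊$271,973 × 200%/10⌋ = $54,394; SL = ⌊$240,473/10⌋ = $24,047 → take DB $54,394. Book value $217,579.
Year 2: DB = ⌊$217,579 × 200%/10⌋ = $43,515; SL = ⌊$186,079/9⌋ = $20,675 → take DB $43,515. Book value $174,064.
Year 3: DB = ⌊$174,064 × 200%/10⌋ = $34,812; SL = ⌊$142,564/8⌋ = $17,820 → take DB $34,812. Book value $139,252.
Year 4: DB = ⌊$139,252 × 200%/10⌋ = $27,850; SL = ⌊$107,752/7⌋ = $15,393 → take DB $27,850. Book value $111,402.
Year 5: DB = ⌊$111,402 × 200%/10⌋ = $22,280; SL = ⌊$79,902/6⌋ = $13,317 → take DB $22,280. Book value $89,122.
Year 6: DB = ⌊$89,122 × 200%/10⌋ = $17,824; SL = ⌊$57,622/5⌋ = $11,524 → take DB $17,824. Book value $71,298.
Year 7: DB = ⌊$71,298 × 200%/10⌋ = $14,259; SL = ⌊$39,798/4⌋ = $9,949 → take DB $14,259. Book value $57,039.
Year 8: DB = ⌊$57,039 × 200%/10⌋ = $11,407; SL = ⌊$25,539/3⌋ = $8,513 → take DB $11,407. Book value $45,632.
Year 9: DB = ⌊$45,632 × 200%/10⌋ = $9,126; SL = ⌊$14,132/2⌋ = $7,066 → take DB $9,126. Book value $36,506.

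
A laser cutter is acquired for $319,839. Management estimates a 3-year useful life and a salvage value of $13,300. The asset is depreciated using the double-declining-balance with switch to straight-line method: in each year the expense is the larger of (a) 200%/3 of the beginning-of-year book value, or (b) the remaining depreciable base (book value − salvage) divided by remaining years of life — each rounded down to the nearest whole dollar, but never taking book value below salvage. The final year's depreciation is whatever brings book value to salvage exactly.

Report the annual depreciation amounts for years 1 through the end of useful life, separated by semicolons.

Depreciable base = $319,839 − $13,300 = $306,539.
Year 1: DB = ⌊$319,839 × 200%/3⌋ = $213,226; SL = ⌊$306,539/3⌋ = $102,179 → take DB $213,226. Book value $106,613.
Year 2: DB = ⌊$106,613 × 200%/3⌋ = $71,075; SL = ⌊$93,313/2⌋ = $46,656 → take DB $71,075. Book value $35,538.
Year 3 (final): $35,538 − $13,300 = $22,238. Book value $13,300.

$213,226; $71,075; $22,238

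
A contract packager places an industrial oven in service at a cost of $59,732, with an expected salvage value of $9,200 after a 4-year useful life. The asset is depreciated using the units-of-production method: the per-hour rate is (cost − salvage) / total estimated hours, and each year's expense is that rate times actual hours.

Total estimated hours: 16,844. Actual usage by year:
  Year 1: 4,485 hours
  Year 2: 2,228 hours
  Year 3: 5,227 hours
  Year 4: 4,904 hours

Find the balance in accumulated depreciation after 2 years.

$20,139

Depreciable base = $59,732 − $9,200 = $50,532.
Rate = $50,532 / 16,844 hours = $3 per hour.
Year 1: 4,485 × $3 = $13,455. Book value $46,277.
Year 2: 2,228 × $3 = $6,684. Book value $39,593.
Accumulated through year 2 = $59,732 − $39,593 = $20,139.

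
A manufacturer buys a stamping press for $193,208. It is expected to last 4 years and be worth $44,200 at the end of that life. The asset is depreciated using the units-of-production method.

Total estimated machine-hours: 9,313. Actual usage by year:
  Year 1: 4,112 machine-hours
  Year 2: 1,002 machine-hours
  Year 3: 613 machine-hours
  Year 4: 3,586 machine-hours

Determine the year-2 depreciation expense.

$16,032

Depreciable base = $193,208 − $44,200 = $149,008.
Rate = $149,008 / 9,313 machine-hours = $16 per machine-hour.
Year 1: 4,112 × $16 = $65,792. Book value $127,416.
Year 2: 1,002 × $16 = $16,032. Book value $111,384.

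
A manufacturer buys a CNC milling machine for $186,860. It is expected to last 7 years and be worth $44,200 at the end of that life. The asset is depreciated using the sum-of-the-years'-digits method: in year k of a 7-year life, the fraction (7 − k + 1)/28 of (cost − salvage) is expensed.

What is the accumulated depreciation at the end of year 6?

$137,565

Depreciable base = $186,860 − $44,200 = $142,660.
Sum of the years' digits = 7+6+5+4+3+2+1 = 28.
Year 1: $142,660 × 7/28 = $35,665. Book value $151,195.
Year 2: $142,660 × 6/28 = $30,570. Book value $120,625.
Year 3: $142,660 × 5/28 = $25,475. Book value $95,150.
Year 4: $142,660 × 4/28 = $20,380. Book value $74,770.
Year 5: $142,660 × 3/28 = $15,285. Book value $59,485.
Year 6: $142,660 × 2/28 = $10,190. Book value $49,295.
Accumulated through year 6 = $186,860 − $49,295 = $137,565.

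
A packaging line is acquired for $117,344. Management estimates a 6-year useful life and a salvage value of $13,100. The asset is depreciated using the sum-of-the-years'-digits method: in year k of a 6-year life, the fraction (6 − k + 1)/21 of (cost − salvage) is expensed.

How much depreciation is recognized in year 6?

Depreciable base = $117,344 − $13,100 = $104,244.
Sum of the years' digits = 6+5+4+3+2+1 = 21.
Year 1: $104,244 × 6/21 = $29,784. Book value $87,560.
Year 2: $104,244 × 5/21 = $24,820. Book value $62,740.
Year 3: $104,244 × 4/21 = $19,856. Book value $42,884.
Year 4: $104,244 × 3/21 = $14,892. Book value $27,992.
Year 5: $104,244 × 2/21 = $9,928. Book value $18,064.
Year 6: $104,244 × 1/21 = $4,964. Book value $13,100.

$4,964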